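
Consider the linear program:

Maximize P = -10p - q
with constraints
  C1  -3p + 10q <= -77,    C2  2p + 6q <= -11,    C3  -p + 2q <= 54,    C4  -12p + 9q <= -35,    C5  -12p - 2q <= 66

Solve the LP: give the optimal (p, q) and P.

The feasible region is unbounded (it extends along (1, -6), (3, -1)), but P strictly decreases along every unbounded feasible direction, so there is no improving ray and the maximum is attained at a vertex.

The optimum lies where -12p + 9q = -35 and -12p - 2q = 66.
Solving simultaneously gives p = -131/33, q = -101/11.

p = -131/33, q = -101/11, maximum P = 1613/33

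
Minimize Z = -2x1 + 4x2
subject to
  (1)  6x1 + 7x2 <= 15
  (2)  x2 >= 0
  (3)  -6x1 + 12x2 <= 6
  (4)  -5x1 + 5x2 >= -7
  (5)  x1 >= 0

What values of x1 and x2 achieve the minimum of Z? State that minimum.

x1 = 7/5, x2 = 0, minimum Z = -14/5

Extreme points and Z = -2x1 + 4x2:
  (23/19, 21/19) → Z = 2
  (124/65, 33/65) → Z = -116/65
  (7/5, 0) → Z = -14/5
  (0, 0) → Z = 0
  (0, 1/2) → Z = 2

The optimum lies where x2 = 0 and -5x1 + 5x2 = -7.
Solving simultaneously gives x1 = 7/5, x2 = 0.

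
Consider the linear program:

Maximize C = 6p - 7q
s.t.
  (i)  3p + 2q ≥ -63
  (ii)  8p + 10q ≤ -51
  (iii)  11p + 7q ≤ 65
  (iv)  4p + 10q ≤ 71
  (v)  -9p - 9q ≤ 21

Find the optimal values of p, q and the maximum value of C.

p = 61/3, q = -68/3, maximum C = 842/3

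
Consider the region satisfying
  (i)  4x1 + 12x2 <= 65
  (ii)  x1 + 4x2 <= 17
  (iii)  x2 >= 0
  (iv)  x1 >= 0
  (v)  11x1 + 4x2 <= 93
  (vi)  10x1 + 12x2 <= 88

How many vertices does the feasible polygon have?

The feasible vertices (each the meet of two boundaries and inside every other half-plane) are:
  (0, 17/4)
  (37/7, 41/14)
  (0, 0)
  (93/11, 0)
  (191/23, 19/46)

5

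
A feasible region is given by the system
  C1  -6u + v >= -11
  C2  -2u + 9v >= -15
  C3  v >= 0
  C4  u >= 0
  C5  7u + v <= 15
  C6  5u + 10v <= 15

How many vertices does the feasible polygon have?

4

The feasible vertices (each the meet of two boundaries and inside every other half-plane) are:
  (11/6, 0)
  (25/13, 7/13)
  (0, 0)
  (0, 3/2)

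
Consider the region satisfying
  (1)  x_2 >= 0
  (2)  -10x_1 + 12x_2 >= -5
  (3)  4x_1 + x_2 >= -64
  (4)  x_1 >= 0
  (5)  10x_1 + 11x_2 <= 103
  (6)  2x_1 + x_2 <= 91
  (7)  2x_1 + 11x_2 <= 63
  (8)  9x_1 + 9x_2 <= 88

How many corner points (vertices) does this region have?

Of the 28 pairwise boundary intersections, those satisfying every inequality are:
  (1/2, 0)
  (0, 0)
  (367/66, 835/198)
  (0, 63/11)
  (401/81, 391/81)

5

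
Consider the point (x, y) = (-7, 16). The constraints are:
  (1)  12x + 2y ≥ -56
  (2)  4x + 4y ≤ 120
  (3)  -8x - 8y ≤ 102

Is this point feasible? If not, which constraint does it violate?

(1): -52 ≥ -56 ✓
(2): 36 ≤ 120 ✓
(3): -72 ≤ 102 ✓

feasible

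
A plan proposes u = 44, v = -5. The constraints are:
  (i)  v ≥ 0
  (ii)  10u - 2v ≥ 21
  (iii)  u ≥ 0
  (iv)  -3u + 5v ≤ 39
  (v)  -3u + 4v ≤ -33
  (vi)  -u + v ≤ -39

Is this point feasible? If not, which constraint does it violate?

Constraint (i): v = -5, which is not ≥ 0. All other constraints are satisfied.

not feasible — violates (i)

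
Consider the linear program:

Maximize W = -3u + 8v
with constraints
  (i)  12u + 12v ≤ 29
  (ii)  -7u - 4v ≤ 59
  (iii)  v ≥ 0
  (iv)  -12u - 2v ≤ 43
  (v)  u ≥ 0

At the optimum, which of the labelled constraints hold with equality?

Feasible corners and W = -3u + 8v:
  (29/12, 0) → W = -29/4
  (0, 29/12) → W = 58/3
  (0, 0) → W = 0

The maximum is at (0, 29/12). Substituting into each constraint, equality holds for (i) and (v); the remaining constraints have slack.

(i) and (v)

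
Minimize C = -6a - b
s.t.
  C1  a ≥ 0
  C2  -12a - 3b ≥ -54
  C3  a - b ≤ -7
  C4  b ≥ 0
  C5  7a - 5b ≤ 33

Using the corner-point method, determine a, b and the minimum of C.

a = 11/5, b = 46/5, minimum C = -112/5

Vertices and C = -6a - b:
  (0, 18) → C = -18
  (0, 7) → C = -7
  (11/5, 46/5) → C = -112/5

At the optimal vertex, -12a - 3b = -54 and a - b = -7.
Solving simultaneously gives a = 11/5, b = 46/5.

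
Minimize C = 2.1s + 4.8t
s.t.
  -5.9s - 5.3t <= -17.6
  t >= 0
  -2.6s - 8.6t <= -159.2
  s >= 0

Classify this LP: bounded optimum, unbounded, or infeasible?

Extreme points and C = 2.1s + 4.8t:
  (796/13, 0) → C = 8358/65
  (0, 796/43) → C = 19104/215
The feasible region has finitely many vertices and no improving ray; the minimum is 19104/215 at (0, 796/43).

bounded optimum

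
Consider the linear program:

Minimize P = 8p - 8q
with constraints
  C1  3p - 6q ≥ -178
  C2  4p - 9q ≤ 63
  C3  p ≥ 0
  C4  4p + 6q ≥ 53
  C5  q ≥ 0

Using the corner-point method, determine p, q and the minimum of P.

The feasible region is unbounded (it extends along (2, 1), (9, 4)), but P strictly increases along every unbounded feasible direction, so there is no improving ray and the minimum is attained at a vertex.

The optimum lies where 3p - 6q = -178 and p = 0.
Solving simultaneously gives p = 0, q = 89/3.

p = 0, q = 89/3, minimum P = -712/3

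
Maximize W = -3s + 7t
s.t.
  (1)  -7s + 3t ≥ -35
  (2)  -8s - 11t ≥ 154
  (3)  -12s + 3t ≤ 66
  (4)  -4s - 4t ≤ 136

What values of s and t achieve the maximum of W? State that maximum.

Corner points and W = -3s + 7t:
  (-77/101, -1358/101) → W = -9275/101
  (-67/10, -273/10) → W = -171
  (-99/13, -110/13) → W = -473/13
  (-56/5, -114/5) → W = -126

The binding constraints are -8s - 11t = 154 and -12s + 3t = 66.
Solving simultaneously gives s = -99/13, t = -110/13.

s = -99/13, t = -110/13, maximum W = -473/13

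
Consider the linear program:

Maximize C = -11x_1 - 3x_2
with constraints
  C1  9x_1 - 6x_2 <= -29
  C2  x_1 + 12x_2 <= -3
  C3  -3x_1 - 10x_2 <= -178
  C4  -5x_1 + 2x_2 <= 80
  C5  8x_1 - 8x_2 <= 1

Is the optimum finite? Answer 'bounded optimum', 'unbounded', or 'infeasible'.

The boundaries 9x_1 - 6x_2 = -29 and x_1 + 12x_2 = -3 meet at (-61/19, 1/57), but that point violates -3x_1 - 10x_2 ≤ -178. Every candidate vertex is excluded by some other constraint, so the feasible region is empty.

infeasible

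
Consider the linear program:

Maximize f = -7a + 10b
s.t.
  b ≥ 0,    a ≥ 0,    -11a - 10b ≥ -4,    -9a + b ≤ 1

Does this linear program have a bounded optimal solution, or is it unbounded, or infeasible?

Extreme points and f = -7a + 10b:
  (0, 0) → f = 0
  (4/11, 0) → f = -28/11
  (0, 2/5) → f = 4
The feasible region has finitely many vertices and no improving ray; the maximum is 4 at (0, 2/5).

bounded optimum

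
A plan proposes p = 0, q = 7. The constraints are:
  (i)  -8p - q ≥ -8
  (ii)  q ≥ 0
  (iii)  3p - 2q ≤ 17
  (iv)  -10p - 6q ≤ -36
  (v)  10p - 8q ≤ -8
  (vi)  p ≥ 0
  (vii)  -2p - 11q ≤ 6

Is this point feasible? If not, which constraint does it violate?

(i): -7 ≥ -8 ✓
(ii): 7 ≥ 0 ✓
(iii): -14 ≤ 17 ✓
(iv): -42 ≤ -36 ✓
(v): -56 ≤ -8 ✓
(vi): 0 ≥ 0 ✓
(vii): -77 ≤ 6 ✓

feasible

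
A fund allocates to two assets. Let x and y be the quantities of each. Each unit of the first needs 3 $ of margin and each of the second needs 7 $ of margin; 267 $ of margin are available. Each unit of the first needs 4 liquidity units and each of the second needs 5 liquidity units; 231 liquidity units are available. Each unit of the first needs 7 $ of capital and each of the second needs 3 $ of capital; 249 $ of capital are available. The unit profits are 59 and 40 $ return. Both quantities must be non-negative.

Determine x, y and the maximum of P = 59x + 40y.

Feasible corners and P = 59x + 40y:
  (0, 0) → P = 0
  (0, 267/7) → P = 10680/7
  (249/7, 0) → P = 14691/7
  (282/13, 375/13) → P = 31638/13
  (24, 27) → P = 2496

The optimum lies where 4x + 5y = 231 and 7x + 3y = 249.
Solving simultaneously gives x = 24, y = 27.

x = 24, y = 27, maximum P = 2496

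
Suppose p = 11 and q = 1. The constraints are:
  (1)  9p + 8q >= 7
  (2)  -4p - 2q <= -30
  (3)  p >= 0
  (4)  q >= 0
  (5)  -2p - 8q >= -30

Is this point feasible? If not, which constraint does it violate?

(1): 107 ≥ 7 ✓
(2): -46 ≤ -30 ✓
(3): 11 ≥ 0 ✓
(4): 1 ≥ 0 ✓
(5): -30 ≥ -30 ✓

feasible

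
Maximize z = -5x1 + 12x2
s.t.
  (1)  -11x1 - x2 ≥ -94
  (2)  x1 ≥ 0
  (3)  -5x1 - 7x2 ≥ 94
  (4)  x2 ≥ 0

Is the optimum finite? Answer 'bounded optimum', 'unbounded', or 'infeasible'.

infeasible

The boundaries -11x1 - x2 = -94 and x1 = 0 meet at (0, 94), but that point violates -5x1 - 7x2 ≥ 94. Every candidate vertex is excluded by some other constraint, so the feasible region is empty.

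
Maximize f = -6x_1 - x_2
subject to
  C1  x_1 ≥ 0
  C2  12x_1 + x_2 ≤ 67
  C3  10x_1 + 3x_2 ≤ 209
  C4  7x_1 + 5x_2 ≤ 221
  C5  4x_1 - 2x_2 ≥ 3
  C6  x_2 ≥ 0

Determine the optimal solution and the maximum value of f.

x_1 = 3/4, x_2 = 0, maximum f = -9/2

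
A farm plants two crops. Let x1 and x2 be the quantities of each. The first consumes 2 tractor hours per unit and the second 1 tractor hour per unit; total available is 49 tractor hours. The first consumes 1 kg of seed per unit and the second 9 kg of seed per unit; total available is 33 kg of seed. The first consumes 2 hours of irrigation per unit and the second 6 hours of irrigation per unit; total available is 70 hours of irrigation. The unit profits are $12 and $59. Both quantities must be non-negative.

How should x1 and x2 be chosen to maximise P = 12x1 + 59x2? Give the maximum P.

x1 = 24, x2 = 1, maximum P = 347

The optimum lies where 2x1 + x2 = 49 and x1 + 9x2 = 33.
Solving simultaneously gives x1 = 24, x2 = 1.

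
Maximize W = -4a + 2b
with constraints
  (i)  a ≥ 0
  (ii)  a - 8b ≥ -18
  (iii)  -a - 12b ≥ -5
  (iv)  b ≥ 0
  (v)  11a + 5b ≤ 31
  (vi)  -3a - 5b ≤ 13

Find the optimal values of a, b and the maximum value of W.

a = 0, b = 5/12, maximum W = 5/6

Extreme points and W = -4a + 2b:
  (0, 5/12) → W = 5/6
  (0, 0) → W = 0
  (347/127, 24/127) → W = -1340/127
  (31/11, 0) → W = -124/11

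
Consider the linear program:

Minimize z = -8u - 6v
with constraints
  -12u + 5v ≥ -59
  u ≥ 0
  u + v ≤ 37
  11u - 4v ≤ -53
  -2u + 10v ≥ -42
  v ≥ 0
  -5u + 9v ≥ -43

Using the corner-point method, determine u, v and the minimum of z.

u = 19/3, v = 92/3, minimum z = -704/3

Vertices and z = -8u - 6v:
  (0, 37) → z = -222
  (0, 53/4) → z = -159/2
  (19/3, 92/3) → z = -704/3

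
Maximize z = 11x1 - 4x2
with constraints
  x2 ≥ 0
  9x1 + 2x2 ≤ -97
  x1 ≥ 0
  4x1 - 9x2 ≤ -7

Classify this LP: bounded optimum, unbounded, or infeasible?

infeasible

The boundaries x2 = 0 and 9x1 + 2x2 = -97 meet at (-97/9, 0), but that point violates x1 ≥ 0. Every candidate vertex is excluded by some other constraint, so the feasible region is empty.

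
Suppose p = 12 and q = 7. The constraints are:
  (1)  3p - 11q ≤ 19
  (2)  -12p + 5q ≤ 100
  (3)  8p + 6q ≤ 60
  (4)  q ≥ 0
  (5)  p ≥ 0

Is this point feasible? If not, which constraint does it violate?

not feasible — violates (3)

Constraint (3): 8p + 6q = 138, which is not ≤ 60. All other constraints are satisfied.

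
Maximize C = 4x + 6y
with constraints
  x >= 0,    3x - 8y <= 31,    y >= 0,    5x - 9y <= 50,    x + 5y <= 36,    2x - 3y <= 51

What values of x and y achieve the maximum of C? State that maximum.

x = 287/17, y = 65/17, maximum C = 1538/17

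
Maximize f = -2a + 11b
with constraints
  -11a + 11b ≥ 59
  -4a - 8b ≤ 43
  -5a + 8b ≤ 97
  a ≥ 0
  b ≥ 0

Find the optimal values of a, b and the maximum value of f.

a = 595/33, b = 772/33, maximum f = 2434/11

Feasible corners and f = -2a + 11b:
  (595/33, 772/33) → f = 2434/11
  (0, 59/11) → f = 59
  (0, 97/8) → f = 1067/8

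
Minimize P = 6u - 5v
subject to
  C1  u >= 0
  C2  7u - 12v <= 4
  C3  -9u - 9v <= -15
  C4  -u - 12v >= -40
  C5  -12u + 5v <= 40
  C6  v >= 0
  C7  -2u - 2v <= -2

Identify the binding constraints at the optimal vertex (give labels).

C1 and C4

Feasible corners and P = 6u - 5v:
  (0, 5/3) → P = -25/3
  (0, 10/3) → P = -50/3
  (24/19, 23/57) → P = 317/57
  (11/2, 23/8) → P = 149/8

The minimum is at (0, 10/3). Substituting into each constraint, equality holds for C1 and C4; the remaining constraints have slack.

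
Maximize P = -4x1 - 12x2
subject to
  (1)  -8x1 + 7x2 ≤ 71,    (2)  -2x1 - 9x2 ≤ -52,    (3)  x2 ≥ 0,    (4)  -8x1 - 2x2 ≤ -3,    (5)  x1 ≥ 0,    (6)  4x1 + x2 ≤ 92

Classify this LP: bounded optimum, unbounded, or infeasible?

Corner points and P = -4x1 - 12x2:
  (0, 71/7) → P = -852/7
  (191/12, 85/3) → P = -1211/3
  (0, 52/9) → P = -208/3
  (388/17, 12/17) → P = -1696/17
The feasible region has finitely many vertices and no improving ray; the maximum is -208/3 at (0, 52/9).

bounded optimum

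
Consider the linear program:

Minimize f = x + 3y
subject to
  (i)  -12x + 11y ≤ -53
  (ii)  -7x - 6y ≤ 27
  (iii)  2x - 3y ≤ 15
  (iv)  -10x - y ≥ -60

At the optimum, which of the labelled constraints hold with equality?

Extreme points and f = x + 3y:
  (21/149, -695/149) → f = -2064/149
  (713/122, 95/61) → f = 1283/122
  (3/11, -53/11) → f = -156/11
  (195/32, -15/16) → f = 105/32

The minimum is at (3/11, -53/11). Substituting into each constraint, equality holds for (ii) and (iii); the remaining constraints have slack.

(ii) and (iii)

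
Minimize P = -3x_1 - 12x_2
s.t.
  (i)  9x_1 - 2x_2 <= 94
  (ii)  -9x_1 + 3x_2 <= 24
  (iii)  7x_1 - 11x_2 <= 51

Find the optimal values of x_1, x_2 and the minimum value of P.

x_1 = 110/3, x_2 = 118, minimum P = -1526

Vertices and P = -3x_1 - 12x_2:
  (110/3, 118) → P = -1526
  (932/85, 199/85) → P = -5184/85
  (-139/26, -209/26) → P = 225/2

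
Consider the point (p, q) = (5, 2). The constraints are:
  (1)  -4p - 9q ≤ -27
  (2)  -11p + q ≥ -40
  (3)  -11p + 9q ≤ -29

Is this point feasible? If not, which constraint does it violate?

not feasible — violates (2)

Constraint (2): -11p + q = -53, which is not ≥ -40. All other constraints are satisfied.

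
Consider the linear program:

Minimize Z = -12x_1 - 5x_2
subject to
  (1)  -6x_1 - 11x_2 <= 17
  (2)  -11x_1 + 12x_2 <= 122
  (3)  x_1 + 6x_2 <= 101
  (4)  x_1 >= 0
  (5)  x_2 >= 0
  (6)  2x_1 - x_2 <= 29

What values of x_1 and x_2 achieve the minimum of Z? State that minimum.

Vertices and Z = -12x_1 - 5x_2:
  (80/13, 411/26) → Z = -3975/26
  (0, 61/6) → Z = -305/6
  (275/13, 173/13) → Z = -4165/13
  (0, 0) → Z = 0
  (29/2, 0) → Z = -174

The binding constraints are x_1 + 6x_2 = 101 and 2x_1 - x_2 = 29.
Solving simultaneously gives x_1 = 275/13, x_2 = 173/13.

x_1 = 275/13, x_2 = 173/13, minimum Z = -4165/13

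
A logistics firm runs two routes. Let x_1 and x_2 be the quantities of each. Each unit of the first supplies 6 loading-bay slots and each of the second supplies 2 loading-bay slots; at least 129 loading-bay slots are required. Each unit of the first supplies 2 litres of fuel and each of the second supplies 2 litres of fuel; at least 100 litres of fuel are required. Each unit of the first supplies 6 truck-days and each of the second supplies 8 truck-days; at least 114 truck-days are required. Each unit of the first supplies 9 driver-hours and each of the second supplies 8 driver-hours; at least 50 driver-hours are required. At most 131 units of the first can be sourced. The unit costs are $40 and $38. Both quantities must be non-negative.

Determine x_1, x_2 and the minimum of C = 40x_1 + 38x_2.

Corner points and C = 40x_1 + 38x_2:
  (0, 129/2) → C = 2451
  (50, 0) → C = 2000
  (131, 0) → C = 5240
  (29/4, 171/4) → C = 3829/2
The feasible region is unbounded (it extends along (0, 1)), but C strictly increases along every unbounded feasible direction, so there is no improving ray and the minimum is attained at a vertex.

At the optimal vertex, 6x_1 + 2x_2 = 129 and 2x_1 + 2x_2 = 100.
Solving simultaneously gives x_1 = 29/4, x_2 = 171/4.

x_1 = 29/4, x_2 = 171/4, minimum C = 3829/2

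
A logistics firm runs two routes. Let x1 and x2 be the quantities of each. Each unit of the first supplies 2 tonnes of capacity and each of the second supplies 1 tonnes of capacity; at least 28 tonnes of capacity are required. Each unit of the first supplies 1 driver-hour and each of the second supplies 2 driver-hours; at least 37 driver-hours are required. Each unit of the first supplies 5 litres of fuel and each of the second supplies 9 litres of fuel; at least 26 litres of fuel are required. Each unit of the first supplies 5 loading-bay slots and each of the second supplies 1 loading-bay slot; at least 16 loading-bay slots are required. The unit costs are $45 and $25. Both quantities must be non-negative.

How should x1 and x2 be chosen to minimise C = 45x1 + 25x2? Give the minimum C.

x1 = 19/3, x2 = 46/3, minimum C = 2005/3

Extreme points and C = 45x1 + 25x2:
  (0, 28) → C = 700
  (37, 0) → C = 1665
  (19/3, 46/3) → C = 2005/3
The feasible region is unbounded (it extends along (0, 1), (1, 0)), but C strictly increases along every unbounded feasible direction, so there is no improving ray and the minimum is attained at a vertex.

The optimum lies where 2x1 + x2 = 28 and x1 + 2x2 = 37.
Solving simultaneously gives x1 = 19/3, x2 = 46/3.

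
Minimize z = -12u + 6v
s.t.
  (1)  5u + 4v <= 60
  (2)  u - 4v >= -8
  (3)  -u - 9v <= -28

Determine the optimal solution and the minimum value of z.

Vertices and z = -12u + 6v:
  (26/3, 25/6) → z = -79
  (428/41, 80/41) → z = -4656/41
  (40/13, 36/13) → z = -264/13

The optimum lies where 5u + 4v = 60 and -u - 9v = -28.
Solving simultaneously gives u = 428/41, v = 80/41.

u = 428/41, v = 80/41, minimum z = -4656/41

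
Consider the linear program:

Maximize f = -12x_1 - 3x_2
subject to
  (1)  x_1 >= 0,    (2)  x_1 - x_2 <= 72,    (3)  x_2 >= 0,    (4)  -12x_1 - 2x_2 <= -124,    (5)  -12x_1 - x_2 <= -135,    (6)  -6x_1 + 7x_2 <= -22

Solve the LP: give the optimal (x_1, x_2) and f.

x_1 = 45/4, x_2 = 0, maximum f = -135

Extreme points and f = -12x_1 - 3x_2:
  (72, 0) → f = -864
  (482, 410) → f = -7014
  (45/4, 0) → f = -135
  (967/90, 91/15) → f = -2207/15

The binding constraints are x_2 = 0 and -12x_1 - x_2 = -135.
Solving simultaneously gives x_1 = 45/4, x_2 = 0.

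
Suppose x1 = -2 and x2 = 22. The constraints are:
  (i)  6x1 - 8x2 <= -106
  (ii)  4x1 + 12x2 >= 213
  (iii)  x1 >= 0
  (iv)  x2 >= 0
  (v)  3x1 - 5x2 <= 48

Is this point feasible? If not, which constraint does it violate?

not feasible — violates (iii)

Constraint (iii): x1 = -2, which is not ≥ 0. All other constraints are satisfied.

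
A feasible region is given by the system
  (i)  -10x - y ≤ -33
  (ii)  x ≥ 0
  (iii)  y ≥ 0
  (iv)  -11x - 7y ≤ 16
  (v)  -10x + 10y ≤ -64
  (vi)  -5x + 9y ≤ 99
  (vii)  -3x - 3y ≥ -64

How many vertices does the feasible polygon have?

Of the 21 pairwise boundary intersections, those satisfying every inequality are:
  (32/5, 0)
  (64/3, 0)
  (208/15, 112/15)

3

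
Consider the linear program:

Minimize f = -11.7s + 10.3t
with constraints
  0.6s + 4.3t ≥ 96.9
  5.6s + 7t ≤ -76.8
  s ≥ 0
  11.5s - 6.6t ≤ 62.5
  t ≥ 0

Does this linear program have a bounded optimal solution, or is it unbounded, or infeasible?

infeasible

The boundaries 0.6s + 4.3t = 96.9 and 5.6s + 7t = -76.8 meet at (-50427/994, 14718/497), but that point violates s ≥ 0. Every candidate vertex is excluded by some other constraint, so the feasible region is empty.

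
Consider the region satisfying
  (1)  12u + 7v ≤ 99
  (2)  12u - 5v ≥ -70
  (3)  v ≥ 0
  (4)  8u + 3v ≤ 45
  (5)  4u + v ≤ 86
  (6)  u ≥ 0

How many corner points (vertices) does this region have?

Intersecting each pair of boundary lines and keeping only the points that satisfy every inequality leaves:
  (5/144, 169/12)
  (9/10, 63/5)
  (0, 14)
  (45/8, 0)
  (0, 0)

5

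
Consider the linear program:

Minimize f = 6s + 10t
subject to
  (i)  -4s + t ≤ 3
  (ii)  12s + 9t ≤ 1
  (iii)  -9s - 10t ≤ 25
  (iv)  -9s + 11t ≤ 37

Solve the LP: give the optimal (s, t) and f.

Corner points and f = 6s + 10t:
  (-13/24, 5/6) → f = 61/12
  (-55/49, -73/49) → f = -1060/49
  (235/39, -103/13) → f = -560/13

s = 235/39, t = -103/13, minimum f = -560/13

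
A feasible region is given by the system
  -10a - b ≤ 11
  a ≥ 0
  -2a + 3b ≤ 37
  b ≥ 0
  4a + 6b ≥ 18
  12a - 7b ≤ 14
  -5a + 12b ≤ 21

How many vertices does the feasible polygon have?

Of the 21 pairwise boundary intersections, those satisfying every inequality are:
  (21/10, 8/5)
  (15/13, 29/13)
  (315/109, 322/109)

3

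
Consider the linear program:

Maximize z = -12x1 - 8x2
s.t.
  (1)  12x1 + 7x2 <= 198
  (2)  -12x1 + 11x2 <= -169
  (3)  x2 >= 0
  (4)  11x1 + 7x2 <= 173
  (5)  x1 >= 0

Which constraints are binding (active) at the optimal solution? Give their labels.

Extreme points and z = -12x1 - 8x2:
  (169/12, 0) → z = -169
  (3086/205, 217/205) → z = -38768/205
  (173/11, 0) → z = -2076/11

The maximum is at (169/12, 0). Substituting into each constraint, equality holds for (2) and (3); the remaining constraints have slack.

(2) and (3)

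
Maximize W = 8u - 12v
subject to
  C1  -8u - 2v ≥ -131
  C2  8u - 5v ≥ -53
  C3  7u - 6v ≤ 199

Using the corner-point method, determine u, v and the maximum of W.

u = -101, v = -151, maximum W = 1004

The optimum lies where 8u - 5v = -53 and 7u - 6v = 199.
Solving simultaneously gives u = -101, v = -151.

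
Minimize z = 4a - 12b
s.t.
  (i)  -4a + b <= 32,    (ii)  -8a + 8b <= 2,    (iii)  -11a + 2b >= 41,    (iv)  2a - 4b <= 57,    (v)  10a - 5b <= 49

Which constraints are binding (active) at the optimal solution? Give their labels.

(ii) and (iii)

Corner points and z = 4a - 12b:
  (-127/12, -31/3) → z = 245/3
  (-185/14, -146/7) → z = 1382/7
  (-9/2, -17/4) → z = 33
  (-139/20, -709/40) → z = 1849/10

The minimum is at (-9/2, -17/4). Substituting into each constraint, equality holds for (ii) and (iii); the remaining constraints have slack.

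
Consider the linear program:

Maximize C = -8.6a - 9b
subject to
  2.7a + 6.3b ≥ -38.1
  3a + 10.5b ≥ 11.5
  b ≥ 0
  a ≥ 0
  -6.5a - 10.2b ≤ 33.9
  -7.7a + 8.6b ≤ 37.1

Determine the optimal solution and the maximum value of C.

Vertices and C = -8.6a - 9b:
  (23/6, 0) → C = -989/30
  (0, 23/21) → C = -69/7
  (0, 371/86) → C = -3339/86
The feasible region is unbounded (it extends along (86, 77), (1, 0)), but C strictly decreases along every unbounded feasible direction, so there is no improving ray and the maximum is attained at a vertex.

The binding constraints are 3a + 10.5b = 11.5 and a = 0.
Solving simultaneously gives a = 0, b = 23/21.

a = 0, b = 23/21, maximum C = -69/7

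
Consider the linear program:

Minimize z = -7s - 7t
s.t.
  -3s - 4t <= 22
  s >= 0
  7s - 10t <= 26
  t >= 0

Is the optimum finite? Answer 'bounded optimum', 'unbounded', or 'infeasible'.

unbounded

From the feasible point (0, 0), moving in the direction (0, 1) keeps every constraint satisfied while z decreases without bound.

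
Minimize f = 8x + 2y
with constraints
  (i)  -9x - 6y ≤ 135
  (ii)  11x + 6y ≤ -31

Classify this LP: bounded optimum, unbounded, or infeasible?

unbounded

From the feasible point (52, -201/2), moving in the direction (-6, 9) keeps every constraint satisfied while f decreases without bound.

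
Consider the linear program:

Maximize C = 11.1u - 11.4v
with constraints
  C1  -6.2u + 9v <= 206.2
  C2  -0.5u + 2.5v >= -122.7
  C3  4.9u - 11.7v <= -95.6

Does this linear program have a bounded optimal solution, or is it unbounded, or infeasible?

From the feasible point (-8623/158, -6961/474), moving in the direction (9, 6.2) keeps every constraint satisfied while C increases without bound.

unbounded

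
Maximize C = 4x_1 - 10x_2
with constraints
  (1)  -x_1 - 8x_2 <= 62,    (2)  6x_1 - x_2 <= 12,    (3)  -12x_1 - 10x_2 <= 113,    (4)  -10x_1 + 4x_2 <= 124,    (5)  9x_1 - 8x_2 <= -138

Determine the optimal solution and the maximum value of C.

Vertices and C = 4x_1 - 10x_2:
  (86/7, 432/7) → C = -568
  (6, 24) → C = -216
  (-10, 6) → C = -100

x_1 = -10, x_2 = 6, maximum C = -100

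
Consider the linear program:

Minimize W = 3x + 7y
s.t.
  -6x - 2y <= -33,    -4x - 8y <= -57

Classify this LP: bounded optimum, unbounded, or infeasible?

unbounded

From the feasible point (15/4, 21/4), moving in the direction (8, -4) keeps every constraint satisfied while W decreases without bound.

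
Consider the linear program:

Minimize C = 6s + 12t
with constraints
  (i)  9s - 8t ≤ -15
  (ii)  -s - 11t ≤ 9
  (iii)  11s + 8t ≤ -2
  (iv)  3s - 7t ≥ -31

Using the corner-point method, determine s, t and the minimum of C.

Vertices and C = 6s + 12t:
  (-237/107, -66/107) → C = -2214/107
  (-17/20, 147/160) → C = 237/40
  (-101/10, 1/10) → C = -297/5
  (-262/101, 335/101) → C = 2448/101

The binding constraints are -s - 11t = 9 and 3s - 7t = -31.
Solving simultaneously gives s = -101/10, t = 1/10.

s = -101/10, t = 1/10, minimum C = -297/5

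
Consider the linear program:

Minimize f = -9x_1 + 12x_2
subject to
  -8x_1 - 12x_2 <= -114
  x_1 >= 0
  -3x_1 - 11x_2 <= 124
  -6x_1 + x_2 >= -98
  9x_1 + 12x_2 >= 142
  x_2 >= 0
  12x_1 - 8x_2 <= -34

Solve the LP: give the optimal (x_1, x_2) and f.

x_1 = 91/27, x_2 = 335/36, minimum f = 244/3

Extreme points and f = -9x_1 + 12x_2:
  (0, 71/6) → f = 142
  (409/18, 115/3) → f = 511/2
  (91/27, 335/36) → f = 244/3
The feasible region is unbounded (it extends along (0, 1), (1, 6)), but f strictly increases along every unbounded feasible direction, so there is no improving ray and the minimum is attained at a vertex.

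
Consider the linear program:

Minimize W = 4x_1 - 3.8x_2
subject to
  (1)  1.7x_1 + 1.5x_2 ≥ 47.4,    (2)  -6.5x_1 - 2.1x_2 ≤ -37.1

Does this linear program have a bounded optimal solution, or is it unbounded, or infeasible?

From the feasible point (-1463/206, 24503/618), moving in the direction (-2.1, 6.5) keeps every constraint satisfied while W decreases without bound.

unbounded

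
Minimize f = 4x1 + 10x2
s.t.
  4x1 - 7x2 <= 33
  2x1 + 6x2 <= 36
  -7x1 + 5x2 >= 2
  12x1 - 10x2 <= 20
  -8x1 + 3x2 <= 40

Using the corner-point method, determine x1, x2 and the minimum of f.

x1 = -379/44, x2 = -106/11, minimum f = -1439/11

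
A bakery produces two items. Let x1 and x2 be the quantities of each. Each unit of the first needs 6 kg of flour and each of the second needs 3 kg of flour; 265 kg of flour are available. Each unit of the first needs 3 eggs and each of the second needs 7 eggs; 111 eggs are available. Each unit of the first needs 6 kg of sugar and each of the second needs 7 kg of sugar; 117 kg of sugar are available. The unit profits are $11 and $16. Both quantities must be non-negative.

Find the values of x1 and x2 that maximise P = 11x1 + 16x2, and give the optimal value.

Feasible corners and P = 11x1 + 16x2:
  (0, 0) → P = 0
  (0, 111/7) → P = 1776/7
  (39/2, 0) → P = 429/2
  (2, 15) → P = 262

The binding constraints are 3x1 + 7x2 = 111 and 6x1 + 7x2 = 117.
Solving simultaneously gives x1 = 2, x2 = 15.

x1 = 2, x2 = 15, maximum P = 262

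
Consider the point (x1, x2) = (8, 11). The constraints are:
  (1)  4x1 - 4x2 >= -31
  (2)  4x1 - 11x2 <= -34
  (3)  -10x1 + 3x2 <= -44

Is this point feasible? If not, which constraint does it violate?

feasible

(1): -12 ≥ -31 ✓
(2): -89 ≤ -34 ✓
(3): -47 ≤ -44 ✓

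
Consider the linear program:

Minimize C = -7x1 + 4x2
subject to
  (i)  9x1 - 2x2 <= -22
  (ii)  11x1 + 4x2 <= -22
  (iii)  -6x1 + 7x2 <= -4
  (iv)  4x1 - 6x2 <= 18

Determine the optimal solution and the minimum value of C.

x1 = -84/23, x2 = -125/23, minimum C = 88/23

At the optimal vertex, 9x1 - 2x2 = -22 and 4x1 - 6x2 = 18.
Solving simultaneously gives x1 = -84/23, x2 = -125/23.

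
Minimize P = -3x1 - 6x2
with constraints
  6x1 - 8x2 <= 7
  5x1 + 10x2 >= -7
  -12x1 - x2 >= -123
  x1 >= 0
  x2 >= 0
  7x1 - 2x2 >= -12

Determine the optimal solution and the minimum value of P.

Vertices and P = -3x1 - 6x2:
  (991/102, 109/17) → P = -2299/34
  (7/6, 0) → P = -7/2
  (234/31, 1005/31) → P = -6732/31
  (0, 0) → P = 0
  (0, 6) → P = -36

At the optimal vertex, -12x1 - x2 = -123 and 7x1 - 2x2 = -12.
Solving simultaneously gives x1 = 234/31, x2 = 1005/31.

x1 = 234/31, x2 = 1005/31, minimum P = -6732/31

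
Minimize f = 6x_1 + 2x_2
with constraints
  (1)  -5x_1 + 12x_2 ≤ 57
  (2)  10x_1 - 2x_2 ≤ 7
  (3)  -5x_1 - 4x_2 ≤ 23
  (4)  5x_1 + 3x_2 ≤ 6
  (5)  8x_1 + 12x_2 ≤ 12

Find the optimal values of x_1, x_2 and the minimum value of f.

x_1 = -63/10, x_2 = 17/8, minimum f = -671/20

Corner points and f = 6x_1 + 2x_2:
  (-63/10, 17/8) → f = -671/20
  (-45/13, 43/13) → f = -184/13
  (-9/25, -53/10) → f = -319/25
  (27/34, 8/17) → f = 97/17

At the optimal vertex, -5x_1 + 12x_2 = 57 and -5x_1 - 4x_2 = 23.
Solving simultaneously gives x_1 = -63/10, x_2 = 17/8.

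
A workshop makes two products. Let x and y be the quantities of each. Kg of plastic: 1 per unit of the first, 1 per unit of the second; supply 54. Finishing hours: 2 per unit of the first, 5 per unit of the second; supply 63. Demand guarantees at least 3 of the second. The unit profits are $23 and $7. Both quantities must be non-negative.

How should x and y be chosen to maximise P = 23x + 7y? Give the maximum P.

Extreme points and P = 23x + 7y:
  (0, 63/5) → P = 441/5
  (0, 3) → P = 21
  (24, 3) → P = 573

At the optimal vertex, 2x + 5y = 63 and y = 3.
Solving simultaneously gives x = 24, y = 3.

x = 24, y = 3, maximum P = 573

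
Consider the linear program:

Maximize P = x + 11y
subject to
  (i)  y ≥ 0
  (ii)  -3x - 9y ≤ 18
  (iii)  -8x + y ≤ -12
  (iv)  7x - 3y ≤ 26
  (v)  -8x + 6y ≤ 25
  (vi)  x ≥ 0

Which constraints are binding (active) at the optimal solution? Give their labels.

(iv) and (v)

Feasible corners and P = x + 11y:
  (3/2, 0) → P = 3/2
  (26/7, 0) → P = 26/7
  (97/40, 37/5) → P = 3353/40
  (77/6, 383/18) → P = 2222/9

The maximum is at (77/6, 383/18). Substituting into each constraint, equality holds for (iv) and (v); the remaining constraints have slack.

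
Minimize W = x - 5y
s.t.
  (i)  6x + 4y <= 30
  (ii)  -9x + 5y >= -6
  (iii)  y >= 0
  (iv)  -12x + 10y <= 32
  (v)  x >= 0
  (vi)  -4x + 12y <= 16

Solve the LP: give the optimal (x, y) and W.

x = 19/11, y = 21/11, minimum W = -86/11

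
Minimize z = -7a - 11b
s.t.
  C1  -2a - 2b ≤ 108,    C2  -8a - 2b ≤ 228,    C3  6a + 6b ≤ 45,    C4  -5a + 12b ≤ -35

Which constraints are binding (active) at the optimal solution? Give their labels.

C3 and C4

Corner points and z = -7a - 11b:
  (-20, -34) → z = 514
  (-1333/53, -710/53) → z = 17141/53
  (125/17, 5/34) → z = -1805/34
The feasible region is unbounded (it extends along (1, -1)), but z strictly increases along every unbounded feasible direction, so there is no improving ray and the minimum is attained at a vertex.

The minimum is at (125/17, 5/34). Substituting into each constraint, equality holds for C3 and C4; the remaining constraints have slack.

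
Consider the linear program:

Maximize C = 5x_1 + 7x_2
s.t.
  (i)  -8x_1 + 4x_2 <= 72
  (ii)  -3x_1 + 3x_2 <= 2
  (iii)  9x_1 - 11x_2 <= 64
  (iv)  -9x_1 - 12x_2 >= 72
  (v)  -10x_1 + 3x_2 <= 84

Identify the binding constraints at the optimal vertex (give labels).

Feasible corners and C = 5x_1 + 7x_2:
  (-80/21, -22/7) → C = -862/21
  (-82/7, -232/21) → C = -2854/21
  (-8/69, -136/23) → C = -2896/69
  (-1116/83, -1396/83) → C = -15352/83

The maximum is at (-80/21, -22/7). Substituting into each constraint, equality holds for (ii) and (iv); the remaining constraints have slack.

(ii) and (iv)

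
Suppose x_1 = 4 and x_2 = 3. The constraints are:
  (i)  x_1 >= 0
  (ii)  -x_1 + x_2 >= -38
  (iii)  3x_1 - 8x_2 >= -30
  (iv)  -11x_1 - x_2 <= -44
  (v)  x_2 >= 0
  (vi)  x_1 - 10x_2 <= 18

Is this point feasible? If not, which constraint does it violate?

(i): 4 ≥ 0 ✓
(ii): -1 ≥ -38 ✓
(iii): -12 ≥ -30 ✓
(iv): -47 ≤ -44 ✓
(v): 3 ≥ 0 ✓
(vi): -26 ≤ 18 ✓

feasible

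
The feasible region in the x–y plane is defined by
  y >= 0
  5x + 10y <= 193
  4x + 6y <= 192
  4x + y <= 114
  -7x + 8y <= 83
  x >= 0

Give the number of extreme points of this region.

5

The feasible vertices (each the meet of two boundaries and inside every other half-plane) are:
  (57/2, 0)
  (0, 0)
  (947/35, 202/35)
  (357/55, 883/55)
  (0, 83/8)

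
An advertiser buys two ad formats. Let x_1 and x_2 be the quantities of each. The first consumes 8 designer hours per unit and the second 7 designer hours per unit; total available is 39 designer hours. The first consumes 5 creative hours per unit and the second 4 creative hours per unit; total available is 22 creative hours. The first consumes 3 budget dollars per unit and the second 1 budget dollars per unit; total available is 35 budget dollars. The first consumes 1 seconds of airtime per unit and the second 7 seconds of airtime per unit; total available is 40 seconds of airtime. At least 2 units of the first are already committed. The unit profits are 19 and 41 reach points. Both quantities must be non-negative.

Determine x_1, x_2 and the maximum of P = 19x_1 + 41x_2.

Extreme points and P = 19x_1 + 41x_2:
  (22/5, 0) → P = 418/5
  (2, 0) → P = 38
  (2, 3) → P = 161

The binding constraints are 5x_1 + 4x_2 = 22 and x_1 = 2.
Solving simultaneously gives x_1 = 2, x_2 = 3.

x_1 = 2, x_2 = 3, maximum P = 161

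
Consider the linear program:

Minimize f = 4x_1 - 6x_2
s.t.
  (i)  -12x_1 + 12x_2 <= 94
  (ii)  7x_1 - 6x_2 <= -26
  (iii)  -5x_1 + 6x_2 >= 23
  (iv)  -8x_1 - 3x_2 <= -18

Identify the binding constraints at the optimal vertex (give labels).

(i) and (ii)

Extreme points and f = 4x_1 - 6x_2:
  (21, 173/6) → f = -89
  (-1/2, 22/3) → f = -46
  (10/23, 334/69) → f = -628/23

The minimum is at (21, 173/6). Substituting into each constraint, equality holds for (i) and (ii); the remaining constraints have slack.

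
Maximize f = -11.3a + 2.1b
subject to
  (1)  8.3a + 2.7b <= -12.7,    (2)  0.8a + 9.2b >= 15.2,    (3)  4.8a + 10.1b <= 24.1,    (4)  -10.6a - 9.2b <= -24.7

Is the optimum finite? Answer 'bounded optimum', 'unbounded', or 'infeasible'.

infeasible

The boundaries 8.3a + 2.7b = -12.7 and 0.8a + 9.2b = 15.2 meet at (-3947/1855, 3408/1855), but that point violates -10.6a - 9.2b ≤ -24.7. Every candidate vertex is excluded by some other constraint, so the feasible region is empty.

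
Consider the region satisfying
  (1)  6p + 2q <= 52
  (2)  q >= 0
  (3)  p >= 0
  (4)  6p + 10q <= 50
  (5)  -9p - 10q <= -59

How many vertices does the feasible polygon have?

Intersecting each pair of boundary lines and keeping only the points that satisfy every inequality leaves:
  (25/3, 0)
  (59/9, 0)
  (3, 16/5)

3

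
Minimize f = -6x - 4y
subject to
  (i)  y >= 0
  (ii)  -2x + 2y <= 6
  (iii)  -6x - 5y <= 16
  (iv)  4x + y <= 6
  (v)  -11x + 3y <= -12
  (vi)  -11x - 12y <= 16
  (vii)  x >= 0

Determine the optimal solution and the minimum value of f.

Extreme points and f = -6x - 4y:
  (3/2, 0) → f = -9
  (12/11, 0) → f = -72/11
  (30/23, 18/23) → f = -252/23

x = 30/23, y = 18/23, minimum f = -252/23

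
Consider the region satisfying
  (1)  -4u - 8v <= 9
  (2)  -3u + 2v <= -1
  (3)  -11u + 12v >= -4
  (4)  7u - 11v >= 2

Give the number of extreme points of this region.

Of the 6 pairwise boundary intersections, those satisfying every inequality are:
  (2/7, -1/14)
  (7/19, 1/19)
  (20/37, 6/37)

3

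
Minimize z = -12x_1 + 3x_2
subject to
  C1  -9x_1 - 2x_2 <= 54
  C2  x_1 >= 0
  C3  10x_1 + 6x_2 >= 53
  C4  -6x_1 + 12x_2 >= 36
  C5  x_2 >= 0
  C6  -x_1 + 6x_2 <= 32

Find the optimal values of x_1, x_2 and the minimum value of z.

Corner points and z = -12x_1 + 3x_2:
  (35/13, 113/26) → z = -501/26
  (21/11, 373/66) → z = -131/22
  (7, 13/2) → z = -129/2

At the optimal vertex, -6x_1 + 12x_2 = 36 and -x_1 + 6x_2 = 32.
Solving simultaneously gives x_1 = 7, x_2 = 13/2.

x_1 = 7, x_2 = 13/2, minimum z = -129/2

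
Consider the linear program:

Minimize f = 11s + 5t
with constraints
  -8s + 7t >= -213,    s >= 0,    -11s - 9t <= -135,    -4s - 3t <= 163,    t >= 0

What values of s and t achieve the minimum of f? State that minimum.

Feasible corners and f = 11s + 5t:
  (213/8, 0) → f = 2343/8
  (0, 15) → f = 75
  (135/11, 0) → f = 135
The feasible region is unbounded (it extends along (0, 1), (7, 8)), but f strictly increases along every unbounded feasible direction, so there is no improving ray and the minimum is attained at a vertex.

s = 0, t = 15, minimum f = 75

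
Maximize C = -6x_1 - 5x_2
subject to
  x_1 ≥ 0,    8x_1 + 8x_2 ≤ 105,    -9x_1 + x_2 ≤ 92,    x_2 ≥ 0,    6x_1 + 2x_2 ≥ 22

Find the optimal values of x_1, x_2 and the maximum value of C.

x_1 = 11/3, x_2 = 0, maximum C = -22

The optimum lies where x_2 = 0 and 6x_1 + 2x_2 = 22.
Solving simultaneously gives x_1 = 11/3, x_2 = 0.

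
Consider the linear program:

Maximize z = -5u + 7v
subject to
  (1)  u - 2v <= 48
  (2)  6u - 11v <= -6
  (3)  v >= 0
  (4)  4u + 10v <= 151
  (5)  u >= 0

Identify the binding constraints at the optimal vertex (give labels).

Corner points and z = -5u + 7v:
  (1601/104, 465/52) → z = -115/8
  (0, 6/11) → z = 42/11
  (0, 151/10) → z = 1057/10

The maximum is at (0, 151/10). Substituting into each constraint, equality holds for (4) and (5); the remaining constraints have slack.

(4) and (5)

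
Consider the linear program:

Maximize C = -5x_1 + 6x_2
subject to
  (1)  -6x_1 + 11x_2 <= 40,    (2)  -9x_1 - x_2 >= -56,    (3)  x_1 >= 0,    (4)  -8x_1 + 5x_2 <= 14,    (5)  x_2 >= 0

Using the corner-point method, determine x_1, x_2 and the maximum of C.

x_1 = 23/29, x_2 = 118/29, maximum C = 593/29

Feasible corners and C = -5x_1 + 6x_2:
  (192/35, 232/35) → C = 432/35
  (23/29, 118/29) → C = 593/29
  (56/9, 0) → C = -280/9
  (0, 14/5) → C = 84/5
  (0, 0) → C = 0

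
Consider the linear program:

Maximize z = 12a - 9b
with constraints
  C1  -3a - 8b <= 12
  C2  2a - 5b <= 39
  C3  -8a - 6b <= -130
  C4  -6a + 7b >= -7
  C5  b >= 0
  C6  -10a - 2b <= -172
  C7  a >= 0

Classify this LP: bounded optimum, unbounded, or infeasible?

From the feasible point (609/41, 481/41), moving in the direction (7, 6) keeps every constraint satisfied while z increases without bound.

unbounded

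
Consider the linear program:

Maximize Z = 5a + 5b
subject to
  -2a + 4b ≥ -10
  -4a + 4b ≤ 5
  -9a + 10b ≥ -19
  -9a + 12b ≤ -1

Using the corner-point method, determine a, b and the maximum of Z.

Vertices and Z = 5a + 5b:
  (-15/2, -25/4) → Z = -275/4
  (-3/2, -13/4) → Z = -95/4
  (-16/3, -49/12) → Z = -565/12
  (109/9, 9) → Z = 950/9

The binding constraints are -9a + 10b = -19 and -9a + 12b = -1.
Solving simultaneously gives a = 109/9, b = 9.

a = 109/9, b = 9, maximum Z = 950/9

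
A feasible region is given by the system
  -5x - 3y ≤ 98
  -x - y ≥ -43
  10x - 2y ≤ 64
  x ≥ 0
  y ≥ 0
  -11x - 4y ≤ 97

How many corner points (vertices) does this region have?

4

Pairwise boundary intersections that survive every other constraint:
  (25/2, 61/2)
  (0, 43)
  (32/5, 0)
  (0, 0)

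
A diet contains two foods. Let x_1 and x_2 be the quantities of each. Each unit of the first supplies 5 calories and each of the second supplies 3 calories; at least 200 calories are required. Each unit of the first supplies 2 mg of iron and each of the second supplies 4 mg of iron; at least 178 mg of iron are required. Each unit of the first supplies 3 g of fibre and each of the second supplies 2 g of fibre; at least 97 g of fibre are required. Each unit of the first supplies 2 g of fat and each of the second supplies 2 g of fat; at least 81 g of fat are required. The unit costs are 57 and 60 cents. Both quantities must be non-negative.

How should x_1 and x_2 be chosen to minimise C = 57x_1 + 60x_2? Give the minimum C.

x_1 = 19, x_2 = 35, minimum C = 3183

Feasible corners and C = 57x_1 + 60x_2:
  (0, 200/3) → C = 4000
  (89, 0) → C = 5073
  (19, 35) → C = 3183
The feasible region is unbounded (it extends along (0, 1), (1, 0)), but C strictly increases along every unbounded feasible direction, so there is no improving ray and the minimum is attained at a vertex.

The binding constraints are 5x_1 + 3x_2 = 200 and 2x_1 + 4x_2 = 178.
Solving simultaneously gives x_1 = 19, x_2 = 35.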